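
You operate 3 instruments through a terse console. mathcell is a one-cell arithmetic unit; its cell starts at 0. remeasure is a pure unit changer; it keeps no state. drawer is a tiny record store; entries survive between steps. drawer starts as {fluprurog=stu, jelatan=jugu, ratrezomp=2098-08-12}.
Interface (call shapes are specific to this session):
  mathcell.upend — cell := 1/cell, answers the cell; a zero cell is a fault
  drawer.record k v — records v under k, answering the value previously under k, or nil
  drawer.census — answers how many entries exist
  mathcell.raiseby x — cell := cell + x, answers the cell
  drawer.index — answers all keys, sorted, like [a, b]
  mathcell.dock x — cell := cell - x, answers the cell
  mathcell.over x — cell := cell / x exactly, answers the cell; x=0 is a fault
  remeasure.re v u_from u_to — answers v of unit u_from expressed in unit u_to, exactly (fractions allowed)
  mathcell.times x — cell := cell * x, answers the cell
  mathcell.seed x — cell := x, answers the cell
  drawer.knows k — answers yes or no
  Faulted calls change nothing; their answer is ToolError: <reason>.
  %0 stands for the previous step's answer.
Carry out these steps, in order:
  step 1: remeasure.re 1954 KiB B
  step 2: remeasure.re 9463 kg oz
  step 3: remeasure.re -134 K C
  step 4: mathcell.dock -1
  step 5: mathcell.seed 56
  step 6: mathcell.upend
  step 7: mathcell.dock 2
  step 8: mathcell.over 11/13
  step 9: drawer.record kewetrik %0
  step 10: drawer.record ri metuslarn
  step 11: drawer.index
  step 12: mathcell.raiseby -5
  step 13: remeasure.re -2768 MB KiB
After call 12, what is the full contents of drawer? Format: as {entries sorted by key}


% remeasure.re v='1954' u_from='KiB' u_to='B'
[out] 2000896
% remeasure.re v='9463' u_from='kg' u_to='oz'
[out] 15140800000000/45359237
% remeasure.re v='-134' u_from='K' u_to='C'
[out] -8143/20
% mathcell.dock x='-1'
[out] 1
% mathcell.seed x='56'
[out] 56
% mathcell.upend
[out] 1/56
% mathcell.dock x='2'
[out] -111/56
% mathcell.over x='11/13'
[out] -1443/616
% drawer.record k='kewetrik' v='%0'
[out] nil
% drawer.record k='ri' v='metuslarn'
[out] nil
% drawer.index
[out] [fluprurog, jelatan, kewetrik, ratrezomp, ri]
% mathcell.raiseby x='-5'
[out] -4523/616
% remeasure.re v='-2768' u_from='MB' u_to='KiB'
[out] -2703125

Answer: {fluprurog=stu, jelatan=jugu, kewetrik=-1443/616, ratrezomp=2098-08-12, ri=metuslarn}


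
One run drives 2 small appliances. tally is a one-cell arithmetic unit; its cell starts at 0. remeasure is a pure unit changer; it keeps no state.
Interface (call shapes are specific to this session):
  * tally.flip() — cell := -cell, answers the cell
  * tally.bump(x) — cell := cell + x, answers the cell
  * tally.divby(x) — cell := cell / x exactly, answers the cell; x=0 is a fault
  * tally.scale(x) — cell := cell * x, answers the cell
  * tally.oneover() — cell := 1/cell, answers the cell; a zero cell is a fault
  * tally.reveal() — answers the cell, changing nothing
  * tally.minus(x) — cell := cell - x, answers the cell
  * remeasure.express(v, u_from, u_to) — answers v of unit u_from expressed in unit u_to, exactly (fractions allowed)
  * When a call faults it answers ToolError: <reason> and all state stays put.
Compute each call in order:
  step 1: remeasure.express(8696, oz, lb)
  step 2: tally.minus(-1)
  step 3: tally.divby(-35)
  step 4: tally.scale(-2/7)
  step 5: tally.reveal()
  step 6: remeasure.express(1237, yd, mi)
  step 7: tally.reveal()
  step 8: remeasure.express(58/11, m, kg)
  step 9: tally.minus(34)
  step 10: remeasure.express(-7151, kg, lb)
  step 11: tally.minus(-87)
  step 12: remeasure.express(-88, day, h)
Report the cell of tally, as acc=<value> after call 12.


Then express using v='8696', u_from='oz', u_to='lb', and get 1087/2.
Then minus using x='-1', and observe 1.
I call divby using x='-35': -1/35.
Using scale using x='-2/7': 2/245.
Now I run reveal, and see 2/245.
Next I call express using v='1237', u_from='yd', u_to='mi', — result: 1237/1760.
Invoking reveal, giving 2/245.
I try express using v='58/11', u_from='m', u_to='kg', and observe ToolError: incompatible units.
Then minus using x='34', — result: -8328/245.
I invoke express using v='-7151', u_from='kg', u_to='lb', — result: -715100000000/45359237.
I invoke minus using x='-87', yielding 12987/245.
I use express using v='-88', u_from='day', u_to='h', and observe -2112.

Answer: acc=12987/245


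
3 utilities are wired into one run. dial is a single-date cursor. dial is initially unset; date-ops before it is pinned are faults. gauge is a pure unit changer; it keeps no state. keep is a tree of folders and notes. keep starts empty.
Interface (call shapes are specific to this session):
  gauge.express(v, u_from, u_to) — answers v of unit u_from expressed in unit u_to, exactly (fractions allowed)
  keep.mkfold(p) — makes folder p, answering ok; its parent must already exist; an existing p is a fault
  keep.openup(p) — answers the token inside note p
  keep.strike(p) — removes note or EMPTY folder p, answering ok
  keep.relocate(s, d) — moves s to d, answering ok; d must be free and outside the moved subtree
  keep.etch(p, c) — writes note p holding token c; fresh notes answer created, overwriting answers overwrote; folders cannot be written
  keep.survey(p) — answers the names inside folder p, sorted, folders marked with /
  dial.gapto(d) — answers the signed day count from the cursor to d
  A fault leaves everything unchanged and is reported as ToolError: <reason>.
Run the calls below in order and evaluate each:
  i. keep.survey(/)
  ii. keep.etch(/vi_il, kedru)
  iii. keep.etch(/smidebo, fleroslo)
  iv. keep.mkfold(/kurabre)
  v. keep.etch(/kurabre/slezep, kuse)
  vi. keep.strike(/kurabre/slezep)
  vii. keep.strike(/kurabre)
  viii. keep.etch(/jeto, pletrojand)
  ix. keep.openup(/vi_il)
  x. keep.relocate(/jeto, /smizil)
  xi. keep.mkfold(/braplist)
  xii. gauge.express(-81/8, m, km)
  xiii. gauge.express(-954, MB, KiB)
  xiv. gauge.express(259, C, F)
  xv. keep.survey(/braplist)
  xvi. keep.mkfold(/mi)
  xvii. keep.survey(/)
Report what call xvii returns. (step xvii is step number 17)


% keep.survey p=/
= []
% keep.etch p=/vi_il c=kedru
= created
% keep.etch p=/smidebo c=fleroslo
= created
% keep.mkfold p=/kurabre
= ok
% keep.etch p=/kurabre/slezep c=kuse
= created
% keep.strike p=/kurabre/slezep
= ok
% keep.strike p=/kurabre
= ok
% keep.etch p=/jeto c=pletrojand
= created
% keep.openup p=/vi_il
= kedru
% keep.relocate s=/jeto d=/smizil
= ok
% keep.mkfold p=/braplist
= ok
% gauge.express v=-81/8 u_from=m u_to=km
= -81/8000
% gauge.express v=-954 u_from=MB u_to=KiB
= -7453125/8
% gauge.express v=259 u_from=C u_to=F
= 2491/5
% keep.survey p=/braplist
= []
% keep.mkfold p=/mi
= ok
% keep.survey p=/
= [braplist/, mi/, smidebo, smizil, vi_il]

Answer: [braplist/, mi/, smidebo, smizil, vi_il]


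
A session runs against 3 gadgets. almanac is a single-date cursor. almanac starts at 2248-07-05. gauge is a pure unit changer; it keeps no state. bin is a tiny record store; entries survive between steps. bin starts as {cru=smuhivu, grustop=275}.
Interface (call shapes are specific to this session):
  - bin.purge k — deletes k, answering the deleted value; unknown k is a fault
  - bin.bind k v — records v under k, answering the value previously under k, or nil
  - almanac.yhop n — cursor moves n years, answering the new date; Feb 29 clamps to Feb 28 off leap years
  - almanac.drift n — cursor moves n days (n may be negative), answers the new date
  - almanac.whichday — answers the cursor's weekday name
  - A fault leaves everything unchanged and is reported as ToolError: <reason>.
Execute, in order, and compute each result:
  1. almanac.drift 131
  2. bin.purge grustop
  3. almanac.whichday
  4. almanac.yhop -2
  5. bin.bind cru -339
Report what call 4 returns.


Answer: 2246-11-13

Derivation:
Next I call almanac.drift on n→131, and get 2248-11-13.
Using bin.purge on k→grustop, and observe 275.
Calling almanac.whichday, and see Monday.
Invoking almanac.yhop on n→-2, yielding 2246-11-13.
Next I call bin.bind on k→cru, v→-339, and see smuhivu.


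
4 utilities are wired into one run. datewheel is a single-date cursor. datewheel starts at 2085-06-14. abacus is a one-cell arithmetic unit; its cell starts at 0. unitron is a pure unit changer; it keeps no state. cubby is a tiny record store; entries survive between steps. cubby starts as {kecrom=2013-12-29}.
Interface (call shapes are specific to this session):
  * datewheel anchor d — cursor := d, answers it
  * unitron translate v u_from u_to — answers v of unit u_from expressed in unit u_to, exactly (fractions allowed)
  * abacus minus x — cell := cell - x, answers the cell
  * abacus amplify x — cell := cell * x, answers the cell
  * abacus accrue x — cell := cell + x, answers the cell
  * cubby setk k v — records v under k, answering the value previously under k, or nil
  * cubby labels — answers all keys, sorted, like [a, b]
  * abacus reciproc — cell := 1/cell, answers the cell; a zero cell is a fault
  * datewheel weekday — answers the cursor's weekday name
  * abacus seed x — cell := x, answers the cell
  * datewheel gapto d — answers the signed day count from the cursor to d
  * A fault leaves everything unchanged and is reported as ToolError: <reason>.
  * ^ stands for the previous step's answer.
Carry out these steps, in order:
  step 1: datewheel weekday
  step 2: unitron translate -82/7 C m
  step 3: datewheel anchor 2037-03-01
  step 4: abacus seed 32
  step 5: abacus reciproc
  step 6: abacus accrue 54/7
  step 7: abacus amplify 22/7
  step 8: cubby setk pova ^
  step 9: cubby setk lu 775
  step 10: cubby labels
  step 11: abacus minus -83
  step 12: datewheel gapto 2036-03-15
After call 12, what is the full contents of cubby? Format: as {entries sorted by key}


Answer: {kecrom=2013-12-29, lu=775, pova=19085/784}

Derivation:
>>> datewheel weekday
[out] Thursday
>>> unitron translate v→-82/7 u_from→C u_to→m
[out] ToolError: incompatible units
>>> datewheel anchor d→2037-03-01
[out] 2037-03-01
>>> abacus seed x→32
[out] 32
>>> abacus reciproc
[out] 1/32
>>> abacus accrue x→54/7
[out] 1735/224
>>> abacus amplify x→22/7
[out] 19085/784
>>> cubby setk k→pova v→^
[out] nil
>>> cubby setk k→lu v→775
[out] nil
>>> cubby labels
[out] [kecrom, lu, pova]
>>> abacus minus x→-83
[out] 84157/784
>>> datewheel gapto d→2036-03-15
[out] -351


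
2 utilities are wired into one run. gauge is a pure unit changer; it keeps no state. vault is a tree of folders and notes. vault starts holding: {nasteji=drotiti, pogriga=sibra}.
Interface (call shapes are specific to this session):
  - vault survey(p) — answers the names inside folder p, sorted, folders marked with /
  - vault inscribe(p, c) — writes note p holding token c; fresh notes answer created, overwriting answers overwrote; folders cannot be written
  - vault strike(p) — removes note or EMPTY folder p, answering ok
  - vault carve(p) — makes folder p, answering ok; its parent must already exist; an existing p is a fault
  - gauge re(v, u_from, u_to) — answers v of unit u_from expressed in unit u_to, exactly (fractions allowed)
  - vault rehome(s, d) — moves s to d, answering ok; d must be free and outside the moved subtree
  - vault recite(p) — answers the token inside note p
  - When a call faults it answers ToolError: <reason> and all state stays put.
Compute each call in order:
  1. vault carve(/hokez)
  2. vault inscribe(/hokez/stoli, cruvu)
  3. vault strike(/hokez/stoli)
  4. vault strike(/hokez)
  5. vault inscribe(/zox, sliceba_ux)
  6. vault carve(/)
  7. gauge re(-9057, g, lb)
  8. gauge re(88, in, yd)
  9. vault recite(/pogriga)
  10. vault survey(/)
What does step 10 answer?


Answer: [nasteji, pogriga, zox]

Derivation:
> vault carve p='/hokez'
[out] ok
> vault inscribe p='/hokez/stoli' c='cruvu'
[out] created
> vault strike p='/hokez/stoli'
[out] ok
> vault strike p='/hokez'
[out] ok
> vault inscribe p='/zox' c='sliceba_ux'
[out] created
> vault carve p='/'
[out] ToolError: exists
> gauge re v='-9057' u_from='g' u_to='lb'
[out] -905700000/45359237
> gauge re v='88' u_from='in' u_to='yd'
[out] 22/9
> vault recite p='/pogriga'
[out] sibra
> vault survey p='/'
[out] [nasteji, pogriga, zox]


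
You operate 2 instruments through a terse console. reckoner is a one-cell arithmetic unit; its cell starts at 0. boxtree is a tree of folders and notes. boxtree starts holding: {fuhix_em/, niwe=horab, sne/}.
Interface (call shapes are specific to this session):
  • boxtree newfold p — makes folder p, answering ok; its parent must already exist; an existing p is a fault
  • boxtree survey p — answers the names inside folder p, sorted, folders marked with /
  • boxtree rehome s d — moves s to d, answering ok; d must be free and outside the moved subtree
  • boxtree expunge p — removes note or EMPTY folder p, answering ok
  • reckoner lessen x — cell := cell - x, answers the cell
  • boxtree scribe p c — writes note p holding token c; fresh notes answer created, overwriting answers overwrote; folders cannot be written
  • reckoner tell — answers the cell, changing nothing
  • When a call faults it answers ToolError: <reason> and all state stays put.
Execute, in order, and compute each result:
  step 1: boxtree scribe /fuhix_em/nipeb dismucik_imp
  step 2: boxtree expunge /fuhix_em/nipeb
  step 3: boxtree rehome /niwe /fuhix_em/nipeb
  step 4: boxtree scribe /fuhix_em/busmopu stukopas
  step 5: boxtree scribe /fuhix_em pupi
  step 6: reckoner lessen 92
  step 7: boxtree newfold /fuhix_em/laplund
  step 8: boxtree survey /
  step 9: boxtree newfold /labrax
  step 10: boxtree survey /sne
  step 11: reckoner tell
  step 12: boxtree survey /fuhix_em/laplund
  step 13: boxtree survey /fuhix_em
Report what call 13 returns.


;; boxtree scribe(p→/fuhix_em/nipeb, c→dismucik_imp) => created
;; boxtree expunge(p→/fuhix_em/nipeb) => ok
;; boxtree rehome(s→/niwe, d→/fuhix_em/nipeb) => ok
;; boxtree scribe(p→/fuhix_em/busmopu, c→stukopas) => created
;; boxtree scribe(p→/fuhix_em, c→pupi) => ToolError: is a directory
;; reckoner lessen(x→92) => -92
;; boxtree newfold(p→/fuhix_em/laplund) => ok
;; boxtree survey(p→/) => [fuhix_em/, sne/]
;; boxtree newfold(p→/labrax) => ok
;; boxtree survey(p→/sne) => []
;; reckoner tell() => -92
;; boxtree survey(p→/fuhix_em/laplund) => []
;; boxtree survey(p→/fuhix_em) => [busmopu, laplund/, nipeb]

Answer: [busmopu, laplund/, nipeb]


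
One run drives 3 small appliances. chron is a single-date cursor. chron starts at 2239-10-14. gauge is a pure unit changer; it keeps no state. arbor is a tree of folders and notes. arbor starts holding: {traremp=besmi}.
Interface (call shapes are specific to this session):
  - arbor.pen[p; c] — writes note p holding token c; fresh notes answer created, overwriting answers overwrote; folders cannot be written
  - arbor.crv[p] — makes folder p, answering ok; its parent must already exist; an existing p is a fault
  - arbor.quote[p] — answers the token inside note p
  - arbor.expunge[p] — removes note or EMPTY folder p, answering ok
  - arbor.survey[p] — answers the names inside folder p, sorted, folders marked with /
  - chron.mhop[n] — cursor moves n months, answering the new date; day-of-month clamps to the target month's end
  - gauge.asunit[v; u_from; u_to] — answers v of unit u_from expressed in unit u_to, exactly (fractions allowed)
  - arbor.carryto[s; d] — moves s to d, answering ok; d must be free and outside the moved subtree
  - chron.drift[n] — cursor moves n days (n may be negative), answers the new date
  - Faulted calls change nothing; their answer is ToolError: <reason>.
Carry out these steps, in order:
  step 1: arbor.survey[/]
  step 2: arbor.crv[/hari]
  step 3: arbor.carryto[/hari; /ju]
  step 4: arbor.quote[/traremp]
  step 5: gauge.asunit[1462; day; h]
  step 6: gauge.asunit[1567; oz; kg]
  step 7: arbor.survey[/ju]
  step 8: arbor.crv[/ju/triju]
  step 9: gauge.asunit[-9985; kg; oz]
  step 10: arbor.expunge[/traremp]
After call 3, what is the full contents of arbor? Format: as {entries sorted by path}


Answer: {ju/, traremp=besmi}

Derivation:
-- arbor.survey(p→/) -> [traremp]
-- arbor.crv(p→/hari) -> ok
-- arbor.carryto(s→/hari, d→/ju) -> ok
-- arbor.quote(p→/traremp) -> besmi
-- gauge.asunit(v→1462, u_from→day, u_to→h) -> 35088
-- gauge.asunit(v→1567, u_from→oz, u_to→kg) -> 71077924379/1600000000
-- arbor.survey(p→/ju) -> []
-- arbor.crv(p→/ju/triju) -> ok
-- gauge.asunit(v→-9985, u_from→kg, u_to→oz) -> -15976000000000/45359237
-- arbor.expunge(p→/traremp) -> ok


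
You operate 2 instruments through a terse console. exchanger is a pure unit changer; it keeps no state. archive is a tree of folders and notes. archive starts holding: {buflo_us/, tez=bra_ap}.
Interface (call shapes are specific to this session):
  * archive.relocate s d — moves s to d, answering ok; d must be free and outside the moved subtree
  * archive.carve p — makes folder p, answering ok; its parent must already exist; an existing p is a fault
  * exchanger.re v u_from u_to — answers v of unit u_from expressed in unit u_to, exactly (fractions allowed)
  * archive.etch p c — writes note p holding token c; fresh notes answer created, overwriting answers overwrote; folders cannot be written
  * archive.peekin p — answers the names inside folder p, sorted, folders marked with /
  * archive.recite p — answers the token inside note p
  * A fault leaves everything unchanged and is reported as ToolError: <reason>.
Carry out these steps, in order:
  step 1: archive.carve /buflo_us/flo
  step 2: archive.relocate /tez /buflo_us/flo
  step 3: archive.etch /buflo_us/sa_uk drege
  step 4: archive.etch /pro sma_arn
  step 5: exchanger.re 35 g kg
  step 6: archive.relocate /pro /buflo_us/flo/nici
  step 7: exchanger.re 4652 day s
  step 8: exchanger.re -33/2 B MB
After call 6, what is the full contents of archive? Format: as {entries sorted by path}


Next I call archive.carve(p='/buflo_us/flo'), which returns ok.
I invoke archive.relocate(s='/tez', d='/buflo_us/flo'), which returns ToolError: exists.
Then archive.etch(p='/buflo_us/sa_uk', c='drege'), and observe created.
Then archive.etch(p='/pro', c='sma_arn'), and see created.
I try exchanger.re(v='35', u_from='g', u_to='kg'), — result: 7/200.
Then archive.relocate(s='/pro', d='/buflo_us/flo/nici'), and see ok.
Next I call exchanger.re(v='4652', u_from='day', u_to='s'), which returns 401932800.
Now I run exchanger.re(v='-33/2', u_from='B', u_to='MB'), and observe -33/2000000.

Answer: {buflo_us/, buflo_us/flo/, buflo_us/flo/nici=sma_arn, buflo_us/sa_uk=drege, tez=bra_ap}


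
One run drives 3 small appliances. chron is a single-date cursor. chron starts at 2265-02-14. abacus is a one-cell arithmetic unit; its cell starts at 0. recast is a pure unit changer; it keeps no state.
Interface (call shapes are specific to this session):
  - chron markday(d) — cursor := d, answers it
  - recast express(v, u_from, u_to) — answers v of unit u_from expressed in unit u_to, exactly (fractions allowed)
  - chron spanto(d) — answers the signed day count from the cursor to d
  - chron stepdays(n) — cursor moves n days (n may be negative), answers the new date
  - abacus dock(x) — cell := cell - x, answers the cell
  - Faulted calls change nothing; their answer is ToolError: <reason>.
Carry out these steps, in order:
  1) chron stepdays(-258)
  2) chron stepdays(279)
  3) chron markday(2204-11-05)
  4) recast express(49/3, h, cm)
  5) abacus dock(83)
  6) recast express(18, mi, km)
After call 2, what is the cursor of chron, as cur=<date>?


$ chron stepdays n='-258'
  2264-06-01
$ chron stepdays n='279'
  2265-03-07
$ chron markday d='2204-11-05'
  2204-11-05
$ recast express v='49/3' u_from='h' u_to='cm'
  ToolError: incompatible units
$ abacus dock x='83'
  -83
$ recast express v='18' u_from='mi' u_to='km'
  452628/15625

Answer: cur=2265-03-07


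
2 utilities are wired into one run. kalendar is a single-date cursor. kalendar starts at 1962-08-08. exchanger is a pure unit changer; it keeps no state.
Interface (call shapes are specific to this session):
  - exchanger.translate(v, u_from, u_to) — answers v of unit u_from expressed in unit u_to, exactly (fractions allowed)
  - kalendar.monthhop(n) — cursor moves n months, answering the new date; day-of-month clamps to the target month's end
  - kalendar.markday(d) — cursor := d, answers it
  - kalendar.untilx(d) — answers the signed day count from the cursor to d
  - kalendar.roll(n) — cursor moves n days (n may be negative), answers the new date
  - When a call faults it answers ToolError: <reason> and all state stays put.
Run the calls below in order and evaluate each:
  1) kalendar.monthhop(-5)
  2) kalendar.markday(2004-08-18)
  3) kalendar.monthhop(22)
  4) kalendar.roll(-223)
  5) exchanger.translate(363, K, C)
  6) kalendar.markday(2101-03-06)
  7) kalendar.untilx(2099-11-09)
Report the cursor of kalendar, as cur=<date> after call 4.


>> monthhop(n=-5)
<< 1962-03-08
>> markday(d=2004-08-18)
<< 2004-08-18
>> monthhop(n=22)
<< 2006-06-18
>> roll(n=-223)
<< 2005-11-07
>> translate(v=363, u_from=K, u_to=C)
<< 1797/20
>> markday(d=2101-03-06)
<< 2101-03-06
>> untilx(d=2099-11-09)
<< -482

Answer: cur=2005-11-07


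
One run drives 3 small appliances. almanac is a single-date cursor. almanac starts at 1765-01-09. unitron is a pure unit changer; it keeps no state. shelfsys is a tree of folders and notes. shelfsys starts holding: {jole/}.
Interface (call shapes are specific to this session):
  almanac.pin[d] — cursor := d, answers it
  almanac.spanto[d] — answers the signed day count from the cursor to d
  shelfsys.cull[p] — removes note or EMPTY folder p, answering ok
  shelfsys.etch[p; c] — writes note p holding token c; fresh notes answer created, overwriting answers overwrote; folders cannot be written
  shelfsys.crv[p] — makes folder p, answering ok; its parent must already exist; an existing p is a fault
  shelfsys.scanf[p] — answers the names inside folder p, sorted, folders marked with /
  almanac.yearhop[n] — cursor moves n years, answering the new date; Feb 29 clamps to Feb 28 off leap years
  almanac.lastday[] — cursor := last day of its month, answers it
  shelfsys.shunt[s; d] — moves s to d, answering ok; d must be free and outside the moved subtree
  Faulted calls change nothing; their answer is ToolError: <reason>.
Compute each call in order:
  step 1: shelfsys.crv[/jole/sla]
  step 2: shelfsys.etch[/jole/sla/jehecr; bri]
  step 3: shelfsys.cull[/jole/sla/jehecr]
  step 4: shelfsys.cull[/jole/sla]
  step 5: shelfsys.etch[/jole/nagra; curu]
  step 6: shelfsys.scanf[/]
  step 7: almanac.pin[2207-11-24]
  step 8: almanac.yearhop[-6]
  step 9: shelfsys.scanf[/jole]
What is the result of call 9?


Answer: [nagra]

Derivation:
I run crv passing p=/jole/sla, and get ok.
Invoking etch passing p=/jole/sla/jehecr, c=bri: created.
Next I call cull passing p=/jole/sla/jehecr, giving ok.
Invoking cull passing p=/jole/sla, yielding ok.
I run etch passing p=/jole/nagra, c=curu, which returns created.
I invoke scanf passing p=/, which returns [jole/].
I invoke pin passing d=2207-11-24, and get 2207-11-24.
I run yearhop passing n=-6, → 2201-11-24.
Next I call scanf passing p=/jole, and observe [nagra].


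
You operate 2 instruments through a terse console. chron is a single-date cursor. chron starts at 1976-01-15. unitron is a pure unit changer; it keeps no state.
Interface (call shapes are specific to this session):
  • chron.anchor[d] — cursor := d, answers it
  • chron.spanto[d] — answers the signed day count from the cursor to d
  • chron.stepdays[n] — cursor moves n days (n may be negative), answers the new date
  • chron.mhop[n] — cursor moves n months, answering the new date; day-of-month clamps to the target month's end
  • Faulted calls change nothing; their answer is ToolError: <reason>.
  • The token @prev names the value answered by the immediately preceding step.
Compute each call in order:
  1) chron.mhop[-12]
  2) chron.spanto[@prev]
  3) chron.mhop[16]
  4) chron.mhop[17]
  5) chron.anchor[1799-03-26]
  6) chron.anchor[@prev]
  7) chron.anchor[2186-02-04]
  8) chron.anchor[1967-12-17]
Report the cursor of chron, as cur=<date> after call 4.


Act: mhop[n→-12]
Obs: 1975-01-15
Act: spanto[d→@prev]
Obs: 0
Act: mhop[n→16]
Obs: 1976-05-15
Act: mhop[n→17]
Obs: 1977-10-15
Act: anchor[d→1799-03-26]
Obs: 1799-03-26
Act: anchor[d→@prev]
Obs: 1799-03-26
Act: anchor[d→2186-02-04]
Obs: 2186-02-04
Act: anchor[d→1967-12-17]
Obs: 1967-12-17

Answer: cur=1977-10-15


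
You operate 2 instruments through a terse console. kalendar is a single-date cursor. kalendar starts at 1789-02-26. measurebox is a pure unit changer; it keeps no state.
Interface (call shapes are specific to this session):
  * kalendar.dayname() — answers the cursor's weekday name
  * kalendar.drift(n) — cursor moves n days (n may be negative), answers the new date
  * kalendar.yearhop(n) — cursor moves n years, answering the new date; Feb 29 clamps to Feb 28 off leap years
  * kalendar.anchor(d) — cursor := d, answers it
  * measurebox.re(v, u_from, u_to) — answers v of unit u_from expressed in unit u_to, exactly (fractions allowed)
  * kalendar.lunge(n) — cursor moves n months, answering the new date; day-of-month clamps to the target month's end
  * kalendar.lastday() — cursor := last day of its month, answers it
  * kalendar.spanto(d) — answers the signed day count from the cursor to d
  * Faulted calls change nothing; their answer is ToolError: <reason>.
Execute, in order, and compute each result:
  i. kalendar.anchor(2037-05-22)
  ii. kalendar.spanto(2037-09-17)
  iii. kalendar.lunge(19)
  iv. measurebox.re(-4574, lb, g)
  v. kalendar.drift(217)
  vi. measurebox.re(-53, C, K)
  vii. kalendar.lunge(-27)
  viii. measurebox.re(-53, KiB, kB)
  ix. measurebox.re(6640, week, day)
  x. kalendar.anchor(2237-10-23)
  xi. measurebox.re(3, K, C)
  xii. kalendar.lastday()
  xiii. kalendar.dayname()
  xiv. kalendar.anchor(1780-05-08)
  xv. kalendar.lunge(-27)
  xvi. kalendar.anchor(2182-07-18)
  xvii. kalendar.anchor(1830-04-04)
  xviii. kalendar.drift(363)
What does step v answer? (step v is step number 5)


Answer: 2039-07-27

Derivation:
Do: anchor[2037-05-22]
See: 2037-05-22
Do: spanto[2037-09-17]
See: 118
Do: lunge[19]
See: 2038-12-22
Do: re[-4574; lb; g]
See: -103736575019/50000
Do: drift[217]
See: 2039-07-27
Do: re[-53; C; K]
See: 4403/20
Do: lunge[-27]
See: 2037-04-27
Do: re[-53; KiB; kB]
See: -6784/125
Do: re[6640; week; day]
See: 46480
Do: anchor[2237-10-23]
See: 2237-10-23
Do: re[3; K; C]
See: -5403/20
Do: lastday[]
See: 2237-10-31
Do: dayname[]
See: Tuesday
Do: anchor[1780-05-08]
See: 1780-05-08
Do: lunge[-27]
See: 1778-02-08
Do: anchor[2182-07-18]
See: 2182-07-18
Do: anchor[1830-04-04]
See: 1830-04-04
Do: drift[363]
See: 1831-04-02


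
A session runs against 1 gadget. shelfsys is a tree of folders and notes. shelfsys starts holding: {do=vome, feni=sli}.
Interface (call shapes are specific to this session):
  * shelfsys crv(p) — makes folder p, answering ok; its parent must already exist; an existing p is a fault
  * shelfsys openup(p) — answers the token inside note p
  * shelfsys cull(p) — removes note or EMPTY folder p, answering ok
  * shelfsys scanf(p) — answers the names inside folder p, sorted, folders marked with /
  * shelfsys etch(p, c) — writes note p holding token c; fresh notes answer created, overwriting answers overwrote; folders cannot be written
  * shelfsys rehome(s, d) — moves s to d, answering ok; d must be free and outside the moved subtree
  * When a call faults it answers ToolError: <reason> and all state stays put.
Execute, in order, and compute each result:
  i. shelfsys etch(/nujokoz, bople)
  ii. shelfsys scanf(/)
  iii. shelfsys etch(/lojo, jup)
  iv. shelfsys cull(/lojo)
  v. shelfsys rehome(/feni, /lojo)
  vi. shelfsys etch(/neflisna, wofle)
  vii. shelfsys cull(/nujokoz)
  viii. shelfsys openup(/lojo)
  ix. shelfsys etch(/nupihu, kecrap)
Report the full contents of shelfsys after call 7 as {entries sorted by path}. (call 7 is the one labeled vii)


Answer: {do=vome, lojo=sli, neflisna=wofle}

Derivation:
$ shelfsys etch p='/nujokoz' c='bople'
[out] created
$ shelfsys scanf p='/'
[out] [do, feni, nujokoz]
$ shelfsys etch p='/lojo' c='jup'
[out] created
$ shelfsys cull p='/lojo'
[out] ok
$ shelfsys rehome s='/feni' d='/lojo'
[out] ok
$ shelfsys etch p='/neflisna' c='wofle'
[out] created
$ shelfsys cull p='/nujokoz'
[out] ok
$ shelfsys openup p='/lojo'
[out] sli
$ shelfsys etch p='/nupihu' c='kecrap'
[out] created


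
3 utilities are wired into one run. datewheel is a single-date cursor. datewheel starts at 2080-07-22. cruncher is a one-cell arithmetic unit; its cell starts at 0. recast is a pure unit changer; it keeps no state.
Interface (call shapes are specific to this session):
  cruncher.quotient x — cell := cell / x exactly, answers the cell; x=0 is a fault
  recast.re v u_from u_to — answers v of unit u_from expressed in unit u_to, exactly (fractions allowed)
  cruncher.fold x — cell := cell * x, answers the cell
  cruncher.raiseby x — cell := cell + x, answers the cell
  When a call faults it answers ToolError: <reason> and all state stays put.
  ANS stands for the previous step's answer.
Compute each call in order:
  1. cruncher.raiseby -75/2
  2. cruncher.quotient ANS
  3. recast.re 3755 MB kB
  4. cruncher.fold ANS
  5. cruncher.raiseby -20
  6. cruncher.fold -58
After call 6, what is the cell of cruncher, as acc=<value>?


I call cruncher.raiseby passing x='-75/2', → -75/2.
I invoke cruncher.quotient passing x='ANS', → 1.
Invoking recast.re passing v='3755', u_from='MB', u_to='kB', giving 3755000.
I use cruncher.fold passing x='ANS', — result: 3755000.
Then cruncher.raiseby passing x='-20', giving 3754980.
Invoking cruncher.fold passing x='-58', and see -217788840.

Answer: acc=-217788840


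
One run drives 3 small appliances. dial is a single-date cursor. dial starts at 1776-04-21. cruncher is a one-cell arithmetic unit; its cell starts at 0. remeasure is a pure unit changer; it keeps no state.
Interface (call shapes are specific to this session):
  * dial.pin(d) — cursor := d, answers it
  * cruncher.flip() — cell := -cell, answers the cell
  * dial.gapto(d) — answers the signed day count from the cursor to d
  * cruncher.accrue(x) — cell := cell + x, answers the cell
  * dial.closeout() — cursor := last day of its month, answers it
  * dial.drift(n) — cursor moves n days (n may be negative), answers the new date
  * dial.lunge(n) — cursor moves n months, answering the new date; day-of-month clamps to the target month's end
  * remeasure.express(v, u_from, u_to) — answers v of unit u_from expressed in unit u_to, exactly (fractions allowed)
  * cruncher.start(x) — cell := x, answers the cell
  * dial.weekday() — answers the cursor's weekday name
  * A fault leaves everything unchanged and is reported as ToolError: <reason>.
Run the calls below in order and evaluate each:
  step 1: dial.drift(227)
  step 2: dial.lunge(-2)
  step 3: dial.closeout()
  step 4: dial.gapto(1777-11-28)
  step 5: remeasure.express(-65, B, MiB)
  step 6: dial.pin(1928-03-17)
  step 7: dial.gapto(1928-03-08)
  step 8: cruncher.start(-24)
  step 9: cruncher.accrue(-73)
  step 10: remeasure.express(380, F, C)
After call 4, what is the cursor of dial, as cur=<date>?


Now I run dial.drift(n=227), and get 1776-12-04.
Calling dial.lunge(n=-2), → 1776-10-04.
Now I run dial.closeout(), and observe 1776-10-31.
I use dial.gapto(d=1777-11-28), and observe 393.
I try remeasure.express(v=-65, u_from=B, u_to=MiB), and observe -65/1048576.
Invoking dial.pin(d=1928-03-17), and see 1928-03-17.
Calling dial.gapto(d=1928-03-08), and get -9.
Then cruncher.start(x=-24), giving -24.
I invoke cruncher.accrue(x=-73), and observe -97.
I invoke remeasure.express(v=380, u_from=F, u_to=C), → 580/3.

Answer: cur=1776-10-31


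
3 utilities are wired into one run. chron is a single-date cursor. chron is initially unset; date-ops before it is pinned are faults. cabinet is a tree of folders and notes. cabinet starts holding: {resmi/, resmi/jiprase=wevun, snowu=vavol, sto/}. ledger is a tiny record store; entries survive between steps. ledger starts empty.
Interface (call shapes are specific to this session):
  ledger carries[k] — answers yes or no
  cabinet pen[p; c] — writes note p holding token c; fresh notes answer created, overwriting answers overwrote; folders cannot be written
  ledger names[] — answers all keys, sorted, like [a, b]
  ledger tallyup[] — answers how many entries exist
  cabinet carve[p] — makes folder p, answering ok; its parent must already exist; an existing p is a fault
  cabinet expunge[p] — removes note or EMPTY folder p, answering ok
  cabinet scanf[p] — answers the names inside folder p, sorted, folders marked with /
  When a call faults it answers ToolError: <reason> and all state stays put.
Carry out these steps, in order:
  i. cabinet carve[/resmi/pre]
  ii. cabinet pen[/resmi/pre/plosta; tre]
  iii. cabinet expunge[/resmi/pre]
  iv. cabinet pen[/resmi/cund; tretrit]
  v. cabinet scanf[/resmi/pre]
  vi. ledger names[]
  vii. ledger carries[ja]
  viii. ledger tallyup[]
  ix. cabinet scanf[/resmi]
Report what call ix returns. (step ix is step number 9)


Answer: [cund, jiprase, pre/]

Derivation:
==> cabinet carve(p: /resmi/pre)
<== ok
==> cabinet pen(p: /resmi/pre/plosta, c: tre)
<== created
==> cabinet expunge(p: /resmi/pre)
<== ToolError: not empty
==> cabinet pen(p: /resmi/cund, c: tretrit)
<== created
==> cabinet scanf(p: /resmi/pre)
<== [plosta]
==> ledger names()
<== []
==> ledger carries(k: ja)
<== no
==> ledger tallyup()
<== 0
==> cabinet scanf(p: /resmi)
<== [cund, jiprase, pre/]


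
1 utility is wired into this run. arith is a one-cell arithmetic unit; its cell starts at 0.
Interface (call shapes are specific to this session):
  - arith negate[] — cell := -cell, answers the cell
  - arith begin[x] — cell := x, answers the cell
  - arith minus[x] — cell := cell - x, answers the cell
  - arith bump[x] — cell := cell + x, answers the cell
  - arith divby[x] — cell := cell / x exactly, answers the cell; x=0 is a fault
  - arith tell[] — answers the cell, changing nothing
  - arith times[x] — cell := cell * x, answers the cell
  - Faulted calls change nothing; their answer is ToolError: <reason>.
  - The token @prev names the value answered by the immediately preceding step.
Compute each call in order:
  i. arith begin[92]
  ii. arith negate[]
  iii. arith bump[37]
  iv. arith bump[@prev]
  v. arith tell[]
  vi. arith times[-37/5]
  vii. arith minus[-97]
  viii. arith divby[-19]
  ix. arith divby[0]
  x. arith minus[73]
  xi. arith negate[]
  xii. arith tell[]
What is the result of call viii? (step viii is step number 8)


# 1. arith begin(x: 92) : 92
# 2. arith negate() : -92
# 3. arith bump(x: 37) : -55
# 4. arith bump(x: @prev) : -110
# 5. arith tell() : -110
# 6. arith times(x: -37/5) : 814
# 7. arith minus(x: -97) : 911
# 8. arith divby(x: -19) : -911/19
# 9. arith divby(x: 0) : ToolError: division by zero
# 10. arith minus(x: 73) : -2298/19
# 11. arith negate() : 2298/19
# 12. arith tell() : 2298/19

Answer: -911/19


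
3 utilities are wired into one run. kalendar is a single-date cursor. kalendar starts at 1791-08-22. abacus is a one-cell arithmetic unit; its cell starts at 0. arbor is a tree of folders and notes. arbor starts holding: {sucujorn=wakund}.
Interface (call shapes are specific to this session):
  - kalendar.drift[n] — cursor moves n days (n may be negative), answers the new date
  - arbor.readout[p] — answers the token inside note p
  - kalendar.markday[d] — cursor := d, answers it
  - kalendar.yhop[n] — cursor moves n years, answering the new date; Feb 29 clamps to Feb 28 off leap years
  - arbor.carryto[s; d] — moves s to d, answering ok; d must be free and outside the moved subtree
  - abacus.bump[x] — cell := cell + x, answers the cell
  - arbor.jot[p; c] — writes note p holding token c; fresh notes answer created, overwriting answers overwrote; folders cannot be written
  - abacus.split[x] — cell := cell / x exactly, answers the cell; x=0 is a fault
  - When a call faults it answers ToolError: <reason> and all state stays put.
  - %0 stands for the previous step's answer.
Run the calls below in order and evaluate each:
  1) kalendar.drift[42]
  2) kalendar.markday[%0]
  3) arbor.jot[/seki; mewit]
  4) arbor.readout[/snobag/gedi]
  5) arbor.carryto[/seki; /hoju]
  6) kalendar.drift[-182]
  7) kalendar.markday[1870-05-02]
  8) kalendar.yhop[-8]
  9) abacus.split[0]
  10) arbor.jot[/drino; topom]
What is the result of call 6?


Next I call drift with n: 42, and get 1791-10-03.
Calling markday with d: %0, and see 1791-10-03.
Now I run jot with p: /seki, c: mewit, and get created.
I run readout with p: /snobag/gedi, giving ToolError: not found.
Now I run carryto with s: /seki, d: /hoju, — result: ok.
Invoking drift with n: -182, giving 1791-04-04.
I invoke markday with d: 1870-05-02, and see 1870-05-02.
I try yhop with n: -8, yielding 1862-05-02.
Invoking split with x: 0, → ToolError: division by zero.
Now I run jot with p: /drino, c: topom, which returns created.

Answer: 1791-04-04


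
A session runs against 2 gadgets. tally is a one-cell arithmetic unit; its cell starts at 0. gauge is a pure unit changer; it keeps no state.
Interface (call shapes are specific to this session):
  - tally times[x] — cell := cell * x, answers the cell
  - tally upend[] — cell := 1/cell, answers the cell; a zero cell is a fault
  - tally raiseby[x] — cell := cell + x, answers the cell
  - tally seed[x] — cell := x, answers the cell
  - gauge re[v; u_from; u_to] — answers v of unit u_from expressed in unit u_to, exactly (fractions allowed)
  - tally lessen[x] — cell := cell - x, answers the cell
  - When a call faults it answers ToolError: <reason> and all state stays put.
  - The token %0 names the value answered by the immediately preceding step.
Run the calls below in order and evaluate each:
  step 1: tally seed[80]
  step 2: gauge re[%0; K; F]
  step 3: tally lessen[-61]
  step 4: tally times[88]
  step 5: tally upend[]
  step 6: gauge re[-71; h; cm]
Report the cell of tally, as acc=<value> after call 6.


I try tally seed passing x=80, which returns 80.
I call gauge re passing v=%0, u_from=K, u_to=F, → -31567/100.
I use tally lessen passing x=-61, and see 141.
Calling tally times passing x=88, and observe 12408.
Next I call tally upend, → 1/12408.
I use gauge re passing v=-71, u_from=h, u_to=cm: ToolError: incompatible units.

Answer: acc=1/12408


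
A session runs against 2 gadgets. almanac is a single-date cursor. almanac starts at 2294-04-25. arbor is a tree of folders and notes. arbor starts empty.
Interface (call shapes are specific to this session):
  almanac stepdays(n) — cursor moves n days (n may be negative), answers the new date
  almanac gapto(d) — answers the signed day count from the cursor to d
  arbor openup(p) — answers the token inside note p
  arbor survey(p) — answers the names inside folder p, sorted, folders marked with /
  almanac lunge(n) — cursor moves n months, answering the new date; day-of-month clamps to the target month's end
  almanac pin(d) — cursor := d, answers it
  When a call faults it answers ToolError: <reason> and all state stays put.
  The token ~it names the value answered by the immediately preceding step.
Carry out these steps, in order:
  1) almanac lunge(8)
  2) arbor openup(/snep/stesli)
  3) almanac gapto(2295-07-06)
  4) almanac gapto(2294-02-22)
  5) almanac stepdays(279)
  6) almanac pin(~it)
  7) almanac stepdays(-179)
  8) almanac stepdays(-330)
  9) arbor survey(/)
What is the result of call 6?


Answer: 2295-09-30

Derivation:
I invoke almanac lunge on n='8', and see 2294-12-25.
Using arbor openup on p='/snep/stesli', which returns ToolError: not found.
Using almanac gapto on d='2295-07-06', and observe 193.
I run almanac gapto on d='2294-02-22', and get -306.
Then almanac stepdays on n='279', yielding 2295-09-30.
Calling almanac pin on d='~it', giving 2295-09-30.
Invoking almanac stepdays on n='-179', giving 2295-04-04.
I invoke almanac stepdays on n='-330', and observe 2294-05-09.
I run arbor survey on p='/', which returns [].
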